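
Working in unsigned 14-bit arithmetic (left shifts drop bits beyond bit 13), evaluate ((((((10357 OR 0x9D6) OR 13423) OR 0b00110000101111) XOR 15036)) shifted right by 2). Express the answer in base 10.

464

10357 = 10100001110101
0x9D6 = 00100111010110
→ OR → 10100111110111 = 10743
13423 = 11010001101111
→ OR → 11110111111111 = 15871
0b00110000101111 = 00110000101111
→ OR → 11110111111111 = 15871
15036 = 11101010111100
→ XOR → 00011101000011 = 1859
→ shifted right by 2 → 00000111010000 = 464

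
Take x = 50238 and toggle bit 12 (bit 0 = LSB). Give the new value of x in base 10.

x = 1100010000111110
bit 12 is currently 0; toggle it via x ^ (1 << 12) = x ^ 4096
→ 1101010000111110 = 54334

54334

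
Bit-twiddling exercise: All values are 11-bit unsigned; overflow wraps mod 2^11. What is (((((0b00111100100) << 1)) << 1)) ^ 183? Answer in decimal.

0b00111100100 = 00111100100
→ << 1 (mod 2^11) → 01111001000 = 968
→ << 1 (mod 2^11) → 11110010000 = 1936
183 = 00010110111
→ ^ → 11100100111 = 1831

1831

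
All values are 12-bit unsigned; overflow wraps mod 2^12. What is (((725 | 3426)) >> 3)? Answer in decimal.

725 = 001011010101
3426 = 110101100010
→ | → 111111110111 = 4087
→ >> 3 → 000111111110 = 510

510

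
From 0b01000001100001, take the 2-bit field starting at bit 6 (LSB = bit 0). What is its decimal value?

1

v = 01000001100001
Shift right by 6: 01000001
Mask low 2 bits: 01 = 1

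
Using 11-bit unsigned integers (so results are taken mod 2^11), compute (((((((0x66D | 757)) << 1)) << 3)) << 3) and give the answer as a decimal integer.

0x66D = 11001101101
757 = 01011110101
→ | → 11011111101 = 1789
→ << 1 (mod 2^11) → 10111111010 = 1530
→ << 3 (mod 2^11) → 11111010000 = 2000
→ << 3 (mod 2^11) → 11010000000 = 1664

1664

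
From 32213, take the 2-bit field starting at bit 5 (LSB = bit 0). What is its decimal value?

2

v = 111110111010101
Shift right by 5: 1111101110
Mask low 2 bits: 10 = 2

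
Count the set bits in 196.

196 = 11000100
Count the 1s: 1 + 1 + 1 = 3

3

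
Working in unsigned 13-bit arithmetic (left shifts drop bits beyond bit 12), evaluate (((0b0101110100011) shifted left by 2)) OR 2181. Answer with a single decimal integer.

0b0101110100011 = 0101110100011
→ shifted left by 2 (mod 2^13) → 0111010001100 = 3724
2181 = 0100010000101
→ OR → 0111010001101 = 3725

3725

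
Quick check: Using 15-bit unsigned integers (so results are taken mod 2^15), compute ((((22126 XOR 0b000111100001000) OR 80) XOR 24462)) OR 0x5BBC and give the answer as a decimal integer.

24572

22126 = 101011001101110
0b000111100001000 = 000111100001000
→ XOR → 101100101100110 = 22886
80 = 000000001010000
→ OR → 101100101110110 = 22902
24462 = 101111110001110
→ XOR → 000011011111000 = 1784
0x5BBC = 101101110111100
→ OR → 101111111111100 = 24572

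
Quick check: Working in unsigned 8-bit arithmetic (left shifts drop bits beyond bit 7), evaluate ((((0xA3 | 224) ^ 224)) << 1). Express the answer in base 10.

6

0xA3 = 10100011
224 = 11100000
→ | → 11100011 = 227
224 = 11100000
→ ^ → 00000011 = 3
→ << 1 (mod 2^8) → 00000110 = 6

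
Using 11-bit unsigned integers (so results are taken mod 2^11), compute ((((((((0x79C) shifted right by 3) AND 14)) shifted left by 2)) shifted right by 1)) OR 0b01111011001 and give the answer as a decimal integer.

989

0x79C = 11110011100
→ shifted right by 3 → 00011110011 = 243
14 = 00000001110
→ AND → 00000000010 = 2
→ shifted left by 2 (mod 2^11) → 00000001000 = 8
→ shifted right by 1 → 00000000100 = 4
0b01111011001 = 01111011001
→ OR → 01111011101 = 989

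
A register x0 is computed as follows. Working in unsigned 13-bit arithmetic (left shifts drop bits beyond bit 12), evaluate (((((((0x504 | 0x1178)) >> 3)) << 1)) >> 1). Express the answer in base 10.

687

0x504 = 0010100000100
0x1178 = 1000101111000
→ | → 1010101111100 = 5500
→ >> 3 → 0001010101111 = 687
→ << 1 (mod 2^13) → 0010101011110 = 1374
→ >> 1 → 0001010101111 = 687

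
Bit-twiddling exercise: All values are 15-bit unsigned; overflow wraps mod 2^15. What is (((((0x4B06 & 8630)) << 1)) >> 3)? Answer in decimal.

65

0x4B06 = 100101100000110
8630 = 010000110110110
→ & → 000000100000110 = 262
→ << 1 (mod 2^15) → 000001000001100 = 524
→ >> 3 → 000000001000001 = 65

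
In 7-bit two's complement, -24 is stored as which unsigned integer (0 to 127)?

104

24 in 7 bits: 0011000
Invert: 1100111
Add 1:  1101000 = 104
(Check: 2^7 - 24 = 128 - 24 = 104.)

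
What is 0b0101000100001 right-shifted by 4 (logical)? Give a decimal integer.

162

x = 101000100001
shift right by 4 → 000010100010 = 162
(equivalently, floor(2593 / 16))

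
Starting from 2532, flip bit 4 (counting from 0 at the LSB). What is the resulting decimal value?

x = 0100111100100
bit 4 is currently 0; toggle it via x ^ (1 << 4) = x ^ 16
→ 0100111110100 = 2548

2548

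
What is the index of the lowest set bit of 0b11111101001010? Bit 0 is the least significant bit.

1

0b11111101001010 = 11111101001010
Trailing zeros: 1, so the lowest set bit is bit 1 (value 2).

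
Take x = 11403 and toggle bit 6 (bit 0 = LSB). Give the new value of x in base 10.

11467

x = 10110010001011
bit 6 is currently 0; toggle it via x ^ (1 << 6) = x ^ 64
→ 10110011001011 = 11467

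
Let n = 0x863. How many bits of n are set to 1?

5

0x863 = 100001100011
Count the 1s: 1 + 1 + 1 + 1 + 1 = 5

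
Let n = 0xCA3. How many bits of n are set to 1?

6

0xCA3 = 110010100011
Count the 1s: 1 + 1 + 1 + 1 + 1 + 1 = 6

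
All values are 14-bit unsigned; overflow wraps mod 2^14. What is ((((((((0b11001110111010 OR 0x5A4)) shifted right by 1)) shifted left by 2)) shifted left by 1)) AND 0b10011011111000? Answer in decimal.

1784

0b11001110111010 = 11001110111010
0x5A4 = 00010110100100
→ OR → 11011110111110 = 14270
→ shifted right by 1 → 01101111011111 = 7135
→ shifted left by 2 (mod 2^14) → 10111101111100 = 12156
→ shifted left by 1 (mod 2^14) → 01111011111000 = 7928
0b10011011111000 = 10011011111000
→ AND → 00011011111000 = 1784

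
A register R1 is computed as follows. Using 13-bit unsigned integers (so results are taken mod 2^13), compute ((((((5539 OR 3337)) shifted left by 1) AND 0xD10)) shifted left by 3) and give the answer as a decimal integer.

2176

5539 = 1010110100011
3337 = 0110100001001
→ OR → 1110110101011 = 7595
→ shifted left by 1 (mod 2^13) → 1101101010110 = 6998
0xD10 = 0110100010000
→ AND → 0100100010000 = 2320
→ shifted left by 3 (mod 2^13) → 0100010000000 = 2176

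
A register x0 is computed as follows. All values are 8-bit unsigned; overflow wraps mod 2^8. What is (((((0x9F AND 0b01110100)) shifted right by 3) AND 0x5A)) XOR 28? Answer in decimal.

30

0x9F = 10011111
0b01110100 = 01110100
→ AND → 00010100 = 20
→ shifted right by 3 → 00000010 = 2
0x5A = 01011010
→ AND → 00000010 = 2
28 = 00011100
→ XOR → 00011110 = 30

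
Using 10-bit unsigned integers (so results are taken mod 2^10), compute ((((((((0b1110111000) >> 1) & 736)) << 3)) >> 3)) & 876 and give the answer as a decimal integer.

64

0b1110111000 = 1110111000
→ >> 1 → 0111011100 = 476
736 = 1011100000
→ & → 0011000000 = 192
→ << 3 (mod 2^10) → 1000000000 = 512
→ >> 3 → 0001000000 = 64
876 = 1101101100
→ & → 0001000000 = 64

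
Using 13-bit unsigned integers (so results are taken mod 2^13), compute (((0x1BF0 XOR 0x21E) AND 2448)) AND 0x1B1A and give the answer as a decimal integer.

0x1BF0 = 1101111110000
0x21E = 0001000011110
→ XOR → 1100111101110 = 6638
2448 = 0100110010000
→ AND → 0100110000000 = 2432
0x1B1A = 1101100011010
→ AND → 0100100000000 = 2304

2304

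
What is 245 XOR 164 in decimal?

245 = 11110101
164 = 10100100
XOR → 01010001 = 81

81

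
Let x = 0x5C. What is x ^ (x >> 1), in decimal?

x = 1011100 = 92
x>>1 = 0101110
XOR  = 1110010 = 114
(x ^ (x >> 1) gives the standard binary-reflected Gray code of x.)

114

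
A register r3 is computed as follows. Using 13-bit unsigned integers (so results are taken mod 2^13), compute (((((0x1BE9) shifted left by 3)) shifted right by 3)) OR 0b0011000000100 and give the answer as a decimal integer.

2029

0x1BE9 = 1101111101001
→ shifted left by 3 (mod 2^13) → 1111101001000 = 8008
→ shifted right by 3 → 0001111101001 = 1001
0b0011000000100 = 0011000000100
→ OR → 0011111101101 = 2029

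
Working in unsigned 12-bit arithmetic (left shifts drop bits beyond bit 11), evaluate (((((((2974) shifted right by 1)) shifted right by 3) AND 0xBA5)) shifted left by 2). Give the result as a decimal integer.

644

2974 = 101110011110
→ shifted right by 1 → 010111001111 = 1487
→ shifted right by 3 → 000010111001 = 185
0xBA5 = 101110100101
→ AND → 000010100001 = 161
→ shifted left by 2 (mod 2^12) → 001010000100 = 644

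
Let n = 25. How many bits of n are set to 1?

25 = 11001
Count the 1s: 1 + 1 + 1 = 3

3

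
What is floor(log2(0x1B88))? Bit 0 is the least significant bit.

0x1B88 = 1101110001000
The topmost 1 is at position 12 (since 2^12 = 4096 ≤ 7048 < 8192).

12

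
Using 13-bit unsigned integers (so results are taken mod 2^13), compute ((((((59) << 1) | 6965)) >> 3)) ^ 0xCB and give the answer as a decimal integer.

933

59 = 0000000111011
→ << 1 (mod 2^13) → 0000001110110 = 118
6965 = 1101100110101
→ | → 1101101110111 = 7031
→ >> 3 → 0001101101110 = 878
0xCB = 0000011001011
→ ^ → 0001110100101 = 933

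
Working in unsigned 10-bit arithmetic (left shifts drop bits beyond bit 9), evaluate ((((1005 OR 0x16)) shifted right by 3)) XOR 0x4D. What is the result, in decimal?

50

1005 = 1111101101
0x16 = 0000010110
→ OR → 1111111111 = 1023
→ shifted right by 3 → 0001111111 = 127
0x4D = 0001001101
→ XOR → 0000110010 = 50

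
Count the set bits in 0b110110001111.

n = 110110001111
Count the 1s: 1 + 1 + 1 + 1 + 1 + 1 + 1 + 1 = 8

8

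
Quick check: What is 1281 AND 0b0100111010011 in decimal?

1281 = 010100000001
b = 100111010011
AND → 000100000001 = 257

257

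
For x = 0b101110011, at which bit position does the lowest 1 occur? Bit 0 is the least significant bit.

0b101110011 = 101110011
Trailing zeros: 0, so the lowest set bit is bit 0 (value 1).

0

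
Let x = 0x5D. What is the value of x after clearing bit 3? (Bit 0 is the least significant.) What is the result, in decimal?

x = 001011101
bit 3 is currently 1; clear it via x & ~(1 << 3) = x & ~8
→ 001010101 = 85

85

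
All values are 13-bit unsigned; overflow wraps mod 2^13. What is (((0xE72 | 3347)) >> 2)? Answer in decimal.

0xE72 = 0111001110010
3347 = 0110100010011
→ | → 0111101110011 = 3955
→ >> 2 → 0001111011100 = 988

988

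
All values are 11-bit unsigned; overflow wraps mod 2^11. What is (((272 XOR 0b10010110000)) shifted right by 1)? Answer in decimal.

720

272 = 00100010000
0b10010110000 = 10010110000
→ XOR → 10110100000 = 1440
→ shifted right by 1 → 01011010000 = 720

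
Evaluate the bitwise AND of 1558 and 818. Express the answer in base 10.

530

1558 = 11000010110
818 = 01100110010
AND → 01000010010 = 530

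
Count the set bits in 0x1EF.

8

0x1EF = 111101111
Count the 1s: 1 + 1 + 1 + 1 + 1 + 1 + 1 + 1 = 8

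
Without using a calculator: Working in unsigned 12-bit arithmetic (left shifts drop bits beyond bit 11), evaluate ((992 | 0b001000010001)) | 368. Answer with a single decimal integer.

1009

992 = 001111100000
0b001000010001 = 001000010001
→ | → 001111110001 = 1009
368 = 000101110000
→ | → 001111110001 = 1009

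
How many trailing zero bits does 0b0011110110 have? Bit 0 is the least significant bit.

0b0011110110 = 11110110
Trailing zeros: 1, so the lowest set bit is bit 1 (value 2).

1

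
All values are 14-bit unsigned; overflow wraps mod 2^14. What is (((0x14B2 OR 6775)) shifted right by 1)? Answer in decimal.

3963

0x14B2 = 01010010110010
6775 = 01101001110111
→ OR → 01111011110111 = 7927
→ shifted right by 1 → 00111101111011 = 3963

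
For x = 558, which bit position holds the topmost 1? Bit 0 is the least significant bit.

9

558 = 1000101110
The topmost 1 is at position 9 (since 2^9 = 512 ≤ 558 < 1024).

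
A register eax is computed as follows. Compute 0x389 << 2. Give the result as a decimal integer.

3620

0x389 = 001110001001
shift left by 2 → 111000100100 = 3620
(equivalently, 905 × 2^2 = 905 × 4)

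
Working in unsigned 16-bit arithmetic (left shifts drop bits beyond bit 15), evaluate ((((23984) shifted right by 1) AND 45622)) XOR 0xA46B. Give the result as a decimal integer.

34427

23984 = 0101110110110000
→ shifted right by 1 → 0010111011011000 = 11992
45622 = 1011001000110110
→ AND → 0010001000010000 = 8720
0xA46B = 1010010001101011
→ XOR → 1000011001111011 = 34427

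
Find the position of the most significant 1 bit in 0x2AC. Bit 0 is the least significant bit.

0x2AC = 1010101100
The topmost 1 is at position 9 (since 2^9 = 512 ≤ 684 < 1024).

9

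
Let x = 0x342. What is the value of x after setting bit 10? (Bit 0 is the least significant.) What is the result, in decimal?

1858

x = 01101000010
bit 10 is currently 0; set it via x | (1 << 10) = x | 1024
→ 11101000010 = 1858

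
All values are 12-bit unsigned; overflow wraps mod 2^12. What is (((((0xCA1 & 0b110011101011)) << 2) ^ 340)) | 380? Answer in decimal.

1020

0xCA1 = 110010100001
0b110011101011 = 110011101011
→ & → 110010100001 = 3233
→ << 2 (mod 2^12) → 001010000100 = 644
340 = 000101010100
→ ^ → 001111010000 = 976
380 = 000101111100
→ | → 001111111100 = 1020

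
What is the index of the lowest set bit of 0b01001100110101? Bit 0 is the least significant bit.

0

0b01001100110101 = 1001100110101
Trailing zeros: 0, so the lowest set bit is bit 0 (value 1).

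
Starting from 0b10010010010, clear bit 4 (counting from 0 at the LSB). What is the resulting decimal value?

1154

x = 10010010010
bit 4 is currently 1; clear it via x & ~(1 << 4) = x & ~16
→ 10010000010 = 1154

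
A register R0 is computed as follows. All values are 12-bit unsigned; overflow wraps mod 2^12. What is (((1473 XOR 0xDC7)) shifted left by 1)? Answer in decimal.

12

1473 = 010111000001
0xDC7 = 110111000111
→ XOR → 100000000110 = 2054
→ shifted left by 1 (mod 2^12) → 000000001100 = 12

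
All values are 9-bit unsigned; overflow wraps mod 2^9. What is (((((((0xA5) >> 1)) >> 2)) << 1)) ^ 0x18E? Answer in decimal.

422

0xA5 = 010100101
→ >> 1 → 001010010 = 82
→ >> 2 → 000010100 = 20
→ << 1 (mod 2^9) → 000101000 = 40
0x18E = 110001110
→ ^ → 110100110 = 422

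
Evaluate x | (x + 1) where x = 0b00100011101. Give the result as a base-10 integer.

x = 100011101 = 285
x + 1 = 100011110
OR    = 100011111 = 287
(x | (x + 1) sets the lowest cleared bit.)

287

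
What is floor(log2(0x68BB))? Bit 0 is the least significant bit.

14

0x68BB = 110100010111011
The topmost 1 is at position 14 (since 2^14 = 16384 ≤ 26811 < 32768).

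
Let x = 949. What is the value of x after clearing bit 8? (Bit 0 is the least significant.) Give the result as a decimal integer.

x = 01110110101
bit 8 is currently 1; clear it via x & ~(1 << 8) = x & ~256
→ 01010110101 = 693

693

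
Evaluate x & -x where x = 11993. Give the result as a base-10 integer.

1

x = 10111011011001 = 11993
-x (two's complement) = …01000100100111
AND   = 00000000000001 = 1
(x & -x isolates the lowest set bit of x.)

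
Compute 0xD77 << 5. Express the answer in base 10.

0xD77 = 00000110101110111
shift left by 5 → 11010111011100000 = 110304
(equivalently, 3447 × 2^5 = 3447 × 32)

110304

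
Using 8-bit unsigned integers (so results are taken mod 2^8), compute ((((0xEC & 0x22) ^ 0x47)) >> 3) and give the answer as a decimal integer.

12

0xEC = 11101100
0x22 = 00100010
→ & → 00100000 = 32
0x47 = 01000111
→ ^ → 01100111 = 103
→ >> 3 → 00001100 = 12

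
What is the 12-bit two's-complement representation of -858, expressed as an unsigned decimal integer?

3238

858 in 12 bits: 001101011010
Invert: 110010100101
Add 1:  110010100110 = 3238
(Check: 2^12 - 858 = 4096 - 858 = 3238.)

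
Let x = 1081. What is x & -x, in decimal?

1

x = 10000111001 = 1081
-x (two's complement) = …01111000111
AND   = 00000000001 = 1
(x & -x isolates the lowest set bit of x.)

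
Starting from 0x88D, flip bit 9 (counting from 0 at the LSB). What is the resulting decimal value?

2701

x = 100010001101
bit 9 is currently 0; toggle it via x ^ (1 << 9) = x ^ 512
→ 101010001101 = 2701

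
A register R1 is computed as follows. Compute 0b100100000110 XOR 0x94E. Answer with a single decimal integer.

72

a = 100100000110
0x94E = 100101001110
XOR → 000001001000 = 72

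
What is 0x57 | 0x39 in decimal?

127

0x57 = 1010111
0x39 = 0111001
 OR → 1111111 = 127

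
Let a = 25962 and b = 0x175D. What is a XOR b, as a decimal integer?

25962 = 110010101101010
0x175D = 001011101011101
XOR → 111001000110111 = 29239

29239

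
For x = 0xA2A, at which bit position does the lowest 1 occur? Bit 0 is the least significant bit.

1

0xA2A = 101000101010
Trailing zeros: 1, so the lowest set bit is bit 1 (value 2).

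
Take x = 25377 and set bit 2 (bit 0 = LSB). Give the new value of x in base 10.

25381

x = 110001100100001
bit 2 is currently 0; set it via x | (1 << 2) = x | 4
→ 110001100100101 = 25381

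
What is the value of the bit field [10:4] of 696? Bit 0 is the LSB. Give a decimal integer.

43

v = 001010111000
Shift right by 4: 00101011
Mask low 7 bits: 0101011 = 43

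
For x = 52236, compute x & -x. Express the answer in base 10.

4

x = 1100110000001100 = 52236
-x (two's complement) = …0011001111110100
AND   = 0000000000000100 = 4
(x & -x isolates the lowest set bit of x.)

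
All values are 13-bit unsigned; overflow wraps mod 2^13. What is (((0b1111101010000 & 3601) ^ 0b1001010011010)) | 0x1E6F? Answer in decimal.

7919

0b1111101010000 = 1111101010000
3601 = 0111000010001
→ & → 0111000010000 = 3600
0b1001010011010 = 1001010011010
→ ^ → 1110010001010 = 7306
0x1E6F = 1111001101111
→ | → 1111011101111 = 7919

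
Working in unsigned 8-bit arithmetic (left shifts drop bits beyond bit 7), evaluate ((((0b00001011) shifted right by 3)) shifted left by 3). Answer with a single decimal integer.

8

0b00001011 = 00001011
→ shifted right by 3 → 00000001 = 1
→ shifted left by 3 (mod 2^8) → 00001000 = 8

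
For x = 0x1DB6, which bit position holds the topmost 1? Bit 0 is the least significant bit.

0x1DB6 = 1110110110110
The topmost 1 is at position 12 (since 2^12 = 4096 ≤ 7606 < 8192).

12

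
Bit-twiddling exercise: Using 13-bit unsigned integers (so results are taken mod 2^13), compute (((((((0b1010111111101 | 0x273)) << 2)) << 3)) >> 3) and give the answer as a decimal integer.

0b1010111111101 = 1010111111101
0x273 = 0001001110011
→ | → 1011111111111 = 6143
→ << 2 (mod 2^13) → 1111111111100 = 8188
→ << 3 (mod 2^13) → 1111111100000 = 8160
→ >> 3 → 0001111111100 = 1020

1020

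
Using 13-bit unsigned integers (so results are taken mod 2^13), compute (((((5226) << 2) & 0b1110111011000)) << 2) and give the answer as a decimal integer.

1568

5226 = 1010001101010
→ << 2 (mod 2^13) → 1000110101000 = 4520
0b1110111011000 = 1110111011000
→ & → 1000110001000 = 4488
→ << 2 (mod 2^13) → 0011000100000 = 1568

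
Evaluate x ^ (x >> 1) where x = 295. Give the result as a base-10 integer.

436

x = 100100111 = 295
x>>1 = 010010011
XOR  = 110110100 = 436
(x ^ (x >> 1) gives the standard binary-reflected Gray code of x.)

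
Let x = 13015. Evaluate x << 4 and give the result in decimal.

13015 = 000011001011010111
shift left by 4 → 110010110101110000 = 208240
(equivalently, 13015 × 2^4 = 13015 × 16)

208240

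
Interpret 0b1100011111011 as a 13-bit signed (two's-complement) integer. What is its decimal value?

pattern = 1100011111011 (MSB is 1 ⇒ negative)
Invert: 0011100000100, add 1 → 0011100000101 = 1797, so the value is -1797.
(Equivalently: 6395 - 2^13 = 6395 - 8192 = -1797.)

-1797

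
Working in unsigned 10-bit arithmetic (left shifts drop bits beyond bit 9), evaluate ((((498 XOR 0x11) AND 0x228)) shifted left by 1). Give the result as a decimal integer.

498 = 0111110010
0x11 = 0000010001
→ XOR → 0111100011 = 483
0x228 = 1000101000
→ AND → 0000100000 = 32
→ shifted left by 1 (mod 2^10) → 0001000000 = 64

64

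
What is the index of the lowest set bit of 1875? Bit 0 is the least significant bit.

0

1875 = 11101010011
Trailing zeros: 0, so the lowest set bit is bit 0 (value 1).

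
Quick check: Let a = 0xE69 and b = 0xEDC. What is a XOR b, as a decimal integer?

0xE69 = 111001101001
0xEDC = 111011011100
XOR → 000010110101 = 181

181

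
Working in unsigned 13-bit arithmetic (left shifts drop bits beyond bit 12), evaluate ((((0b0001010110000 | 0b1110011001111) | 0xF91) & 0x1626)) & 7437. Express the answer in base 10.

0b0001010110000 = 0001010110000
0b1110011001111 = 1110011001111
→ | → 1111011111111 = 7935
0xF91 = 0111110010001
→ | → 1111111111111 = 8191
0x1626 = 1011000100110
→ & → 1011000100110 = 5670
7437 = 1110100001101
→ & → 1010000000100 = 5124

5124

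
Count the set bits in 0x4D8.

5

0x4D8 = 10011011000
Count the 1s: 1 + 1 + 1 + 1 + 1 = 5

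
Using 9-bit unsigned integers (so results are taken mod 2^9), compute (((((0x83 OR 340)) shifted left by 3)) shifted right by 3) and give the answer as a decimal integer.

0x83 = 010000011
340 = 101010100
→ OR → 111010111 = 471
→ shifted left by 3 (mod 2^9) → 010111000 = 184
→ shifted right by 3 → 000010111 = 23

23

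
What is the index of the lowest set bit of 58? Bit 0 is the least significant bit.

58 = 111010
Trailing zeros: 1, so the lowest set bit is bit 1 (value 2).

1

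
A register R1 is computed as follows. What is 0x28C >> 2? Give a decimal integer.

163

0x28C = 1010001100
shift right by 2 → 0010100011 = 163
(equivalently, floor(652 / 4))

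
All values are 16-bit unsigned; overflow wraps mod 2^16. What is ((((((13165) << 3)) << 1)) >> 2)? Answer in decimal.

13165 = 0011001101101101
→ << 3 (mod 2^16) → 1001101101101000 = 39784
→ << 1 (mod 2^16) → 0011011011010000 = 14032
→ >> 2 → 0000110110110100 = 3508

3508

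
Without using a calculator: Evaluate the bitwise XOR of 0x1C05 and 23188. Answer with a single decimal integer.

0x1C05 = 001110000000101
23188 = 101101010010100
XOR → 100011010010001 = 18065

18065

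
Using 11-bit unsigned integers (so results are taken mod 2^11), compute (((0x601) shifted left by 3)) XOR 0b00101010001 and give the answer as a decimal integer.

345

0x601 = 11000000001
→ shifted left by 3 (mod 2^11) → 00000001000 = 8
0b00101010001 = 00101010001
→ XOR → 00101011001 = 345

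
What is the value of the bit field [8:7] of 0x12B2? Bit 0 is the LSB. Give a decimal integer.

1

v = 1001010110010
Shift right by 7: 100101
Mask low 2 bits: 01 = 1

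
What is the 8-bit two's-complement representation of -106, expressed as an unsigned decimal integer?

106 in 8 bits: 01101010
Invert: 10010101
Add 1:  10010110 = 150
(Check: 2^8 - 106 = 256 - 106 = 150.)

150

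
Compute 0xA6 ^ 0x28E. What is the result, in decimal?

0xA6 = 0010100110
0x28E = 1010001110
XOR → 1000101000 = 552

552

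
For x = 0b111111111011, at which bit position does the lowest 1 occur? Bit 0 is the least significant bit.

0

0b111111111011 = 111111111011
Trailing zeros: 0, so the lowest set bit is bit 0 (value 1).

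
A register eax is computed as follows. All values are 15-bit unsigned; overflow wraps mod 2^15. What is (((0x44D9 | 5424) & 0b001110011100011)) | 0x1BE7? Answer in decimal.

8167

0x44D9 = 100010011011001
5424 = 001010100110000
→ | → 101010111111001 = 22009
0b001110011100011 = 001110011100011
→ & → 001010011100001 = 5345
0x1BE7 = 001101111100111
→ | → 001111111100111 = 8167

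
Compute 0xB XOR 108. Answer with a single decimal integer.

103

0xB = 0001011
108 = 1101100
XOR → 1100111 = 103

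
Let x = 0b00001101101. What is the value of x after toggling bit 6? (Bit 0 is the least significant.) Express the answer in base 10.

x = 00001101101
bit 6 is currently 1; toggle it via x ^ (1 << 6) = x ^ 64
→ 00000101101 = 45

45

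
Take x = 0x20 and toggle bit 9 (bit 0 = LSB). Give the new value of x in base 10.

x = 000000100000
bit 9 is currently 0; toggle it via x ^ (1 << 9) = x ^ 512
→ 001000100000 = 544

544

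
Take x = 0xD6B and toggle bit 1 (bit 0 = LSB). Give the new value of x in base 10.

3433

x = 00110101101011
bit 1 is currently 1; toggle it via x ^ (1 << 1) = x ^ 2
→ 00110101101001 = 3433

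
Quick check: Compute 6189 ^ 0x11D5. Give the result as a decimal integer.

6189 = 1100000101101
0x11D5 = 1000111010101
XOR → 0100111111000 = 2552

2552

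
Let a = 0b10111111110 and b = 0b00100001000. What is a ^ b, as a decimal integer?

a = 10111111110
b = 00100001000
XOR → 10011110110 = 1270

1270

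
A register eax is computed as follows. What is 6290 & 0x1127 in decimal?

6290 = 1100010010010
0x1127 = 1000100100111
AND → 1000000000010 = 4098

4098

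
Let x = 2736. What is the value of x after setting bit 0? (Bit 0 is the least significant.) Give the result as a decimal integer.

x = 0101010110000
bit 0 is currently 0; set it via x | (1 << 0) = x | 1
→ 0101010110001 = 2737

2737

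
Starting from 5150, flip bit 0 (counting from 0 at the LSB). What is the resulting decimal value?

5151

x = 01010000011110
bit 0 is currently 0; toggle it via x ^ (1 << 0) = x ^ 1
→ 01010000011111 = 5151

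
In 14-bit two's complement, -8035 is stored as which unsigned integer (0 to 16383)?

8349

8035 in 14 bits: 01111101100011
Invert: 10000010011100
Add 1:  10000010011101 = 8349
(Check: 2^14 - 8035 = 16384 - 8035 = 8349.)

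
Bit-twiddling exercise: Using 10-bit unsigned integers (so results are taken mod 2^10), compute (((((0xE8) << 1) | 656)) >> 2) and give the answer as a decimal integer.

244

0xE8 = 0011101000
→ << 1 (mod 2^10) → 0111010000 = 464
656 = 1010010000
→ | → 1111010000 = 976
→ >> 2 → 0011110100 = 244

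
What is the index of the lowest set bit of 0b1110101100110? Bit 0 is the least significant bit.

0b1110101100110 = 1110101100110
Trailing zeros: 1, so the lowest set bit is bit 1 (value 2).

1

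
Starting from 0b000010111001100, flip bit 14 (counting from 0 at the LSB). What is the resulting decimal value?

x = 000010111001100
bit 14 is currently 0; toggle it via x ^ (1 << 14) = x ^ 16384
→ 100010111001100 = 17868

17868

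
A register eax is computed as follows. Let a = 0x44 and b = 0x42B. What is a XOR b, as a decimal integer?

0x44 = 00001000100
0x42B = 10000101011
XOR → 10001101111 = 1135

1135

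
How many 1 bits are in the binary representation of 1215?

8

1215 = 10010111111
Count the 1s: 1 + 1 + 1 + 1 + 1 + 1 + 1 + 1 = 8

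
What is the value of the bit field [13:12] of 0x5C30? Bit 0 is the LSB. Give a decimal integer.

1

v = 101110000110000
Shift right by 12: 101
Mask low 2 bits: 01 = 1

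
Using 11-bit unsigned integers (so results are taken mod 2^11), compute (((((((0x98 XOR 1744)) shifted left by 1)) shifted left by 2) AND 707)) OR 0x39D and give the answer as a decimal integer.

989

0x98 = 00010011000
1744 = 11011010000
→ XOR → 11001001000 = 1608
→ shifted left by 1 (mod 2^11) → 10010010000 = 1168
→ shifted left by 2 (mod 2^11) → 01001000000 = 576
707 = 01011000011
→ AND → 01001000000 = 576
0x39D = 01110011101
→ OR → 01111011101 = 989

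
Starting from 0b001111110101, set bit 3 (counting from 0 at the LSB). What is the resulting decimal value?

1021

x = 001111110101
bit 3 is currently 0; set it via x | (1 << 3) = x | 8
→ 001111111101 = 1021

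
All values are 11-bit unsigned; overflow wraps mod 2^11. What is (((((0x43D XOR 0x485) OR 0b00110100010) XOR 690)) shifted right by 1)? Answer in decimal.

388

0x43D = 10000111101
0x485 = 10010000101
→ XOR → 00010111000 = 184
0b00110100010 = 00110100010
→ OR → 00110111010 = 442
690 = 01010110010
→ XOR → 01100001000 = 776
→ shifted right by 1 → 00110000100 = 388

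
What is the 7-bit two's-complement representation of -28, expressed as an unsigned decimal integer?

100

28 in 7 bits: 0011100
Invert: 1100011
Add 1:  1100100 = 100
(Check: 2^7 - 28 = 128 - 28 = 100.)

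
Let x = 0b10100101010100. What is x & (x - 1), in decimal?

x = 10100101010100 = 10580
x - 1 = 10100101010011
AND   = 10100101010000 = 10576
(x & (x - 1) clears the lowest set bit of x.)

10576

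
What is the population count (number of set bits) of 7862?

7862 = 1111010110110
Count the 1s: 1 + 1 + 1 + 1 + 1 + 1 + 1 + 1 + 1 = 9

9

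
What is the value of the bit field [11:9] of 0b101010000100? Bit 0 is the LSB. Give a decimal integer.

v = 101010000100
Shift right by 9: 101
Mask low 3 bits: 101 = 5

5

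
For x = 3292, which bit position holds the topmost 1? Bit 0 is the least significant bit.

3292 = 110011011100
The topmost 1 is at position 11 (since 2^11 = 2048 ≤ 3292 < 4096).

11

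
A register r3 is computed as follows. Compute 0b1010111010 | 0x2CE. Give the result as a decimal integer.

766

a = 1010111010
0x2CE = 1011001110
 OR → 1011111110 = 766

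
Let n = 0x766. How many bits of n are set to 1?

7

0x766 = 11101100110
Count the 1s: 1 + 1 + 1 + 1 + 1 + 1 + 1 = 7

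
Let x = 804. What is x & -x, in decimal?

x = 1100100100 = 804
-x (two's complement) = …0011011100
AND   = 0000000100 = 4
(x & -x isolates the lowest set bit of x.)

4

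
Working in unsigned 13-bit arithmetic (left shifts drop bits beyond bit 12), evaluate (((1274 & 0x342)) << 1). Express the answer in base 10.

132

1274 = 0010011111010
0x342 = 0001101000010
→ & → 0000001000010 = 66
→ << 1 (mod 2^13) → 0000010000100 = 132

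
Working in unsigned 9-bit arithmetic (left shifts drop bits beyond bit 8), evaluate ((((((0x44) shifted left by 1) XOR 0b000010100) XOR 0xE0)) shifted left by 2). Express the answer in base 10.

0x44 = 001000100
→ shifted left by 1 (mod 2^9) → 010001000 = 136
0b000010100 = 000010100
→ XOR → 010011100 = 156
0xE0 = 011100000
→ XOR → 001111100 = 124
→ shifted left by 2 (mod 2^9) → 111110000 = 496

496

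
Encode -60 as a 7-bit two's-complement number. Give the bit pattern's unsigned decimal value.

60 in 7 bits: 0111100
Invert: 1000011
Add 1:  1000100 = 68
(Check: 2^7 - 60 = 128 - 60 = 68.)

68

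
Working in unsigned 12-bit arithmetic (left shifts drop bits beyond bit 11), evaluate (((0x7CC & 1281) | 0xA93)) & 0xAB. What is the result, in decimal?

0x7CC = 011111001100
1281 = 010100000001
→ & → 010100000000 = 1280
0xA93 = 101010010011
→ | → 111110010011 = 3987
0xAB = 000010101011
→ & → 000010000011 = 131

131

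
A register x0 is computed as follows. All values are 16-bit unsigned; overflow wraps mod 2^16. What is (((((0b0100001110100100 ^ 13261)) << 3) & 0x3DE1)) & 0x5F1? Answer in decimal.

0b0100001110100100 = 0100001110100100
13261 = 0011001111001101
→ ^ → 0111000001101001 = 28777
→ << 3 (mod 2^16) → 1000001101001000 = 33608
0x3DE1 = 0011110111100001
→ & → 0000000101000000 = 320
0x5F1 = 0000010111110001
→ & → 0000000101000000 = 320

320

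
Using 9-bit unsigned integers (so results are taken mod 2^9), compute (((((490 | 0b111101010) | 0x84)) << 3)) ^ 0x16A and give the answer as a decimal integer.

490 = 111101010
0b111101010 = 111101010
→ | → 111101010 = 490
0x84 = 010000100
→ | → 111101110 = 494
→ << 3 (mod 2^9) → 101110000 = 368
0x16A = 101101010
→ ^ → 000011010 = 26

26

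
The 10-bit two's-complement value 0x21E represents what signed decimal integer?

-482

pattern = 1000011110 (MSB is 1 ⇒ negative)
Invert: 0111100001, add 1 → 0111100010 = 482, so the value is -482.
(Equivalently: 542 - 2^10 = 542 - 1024 = -482.)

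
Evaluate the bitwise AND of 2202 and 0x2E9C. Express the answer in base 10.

2200

2202 = 00100010011010
0x2E9C = 10111010011100
AND → 00100010011000 = 2200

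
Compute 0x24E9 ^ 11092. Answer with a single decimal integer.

0x24E9 = 10010011101001
11092 = 10101101010100
XOR → 00111110111101 = 4029

4029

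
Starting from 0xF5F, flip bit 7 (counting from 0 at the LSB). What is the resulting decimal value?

x = 00111101011111
bit 7 is currently 0; toggle it via x ^ (1 << 7) = x ^ 128
→ 00111111011111 = 4063

4063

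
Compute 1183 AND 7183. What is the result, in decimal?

1183 = 0010010011111
7183 = 1110000001111
AND → 0010000001111 = 1039

1039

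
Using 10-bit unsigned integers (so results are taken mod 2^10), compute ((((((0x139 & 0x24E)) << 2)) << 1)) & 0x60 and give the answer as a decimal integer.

64

0x139 = 0100111001
0x24E = 1001001110
→ & → 0000001000 = 8
→ << 2 (mod 2^10) → 0000100000 = 32
→ << 1 (mod 2^10) → 0001000000 = 64
0x60 = 0001100000
→ & → 0001000000 = 64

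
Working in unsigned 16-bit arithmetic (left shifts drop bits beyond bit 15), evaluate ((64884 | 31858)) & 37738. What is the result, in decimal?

64884 = 1111110101110100
31858 = 0111110001110010
→ | → 1111110101110110 = 64886
37738 = 1001001101101010
→ & → 1001000101100010 = 37218

37218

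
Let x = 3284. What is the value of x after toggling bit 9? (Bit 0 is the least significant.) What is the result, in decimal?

3796

x = 110011010100
bit 9 is currently 0; toggle it via x ^ (1 << 9) = x ^ 512
→ 111011010100 = 3796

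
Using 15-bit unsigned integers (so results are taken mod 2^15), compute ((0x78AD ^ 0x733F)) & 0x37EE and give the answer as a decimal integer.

0x78AD = 111100010101101
0x733F = 111001100111111
→ ^ → 000101110010010 = 2962
0x37EE = 011011111101110
→ & → 000001110000010 = 898

898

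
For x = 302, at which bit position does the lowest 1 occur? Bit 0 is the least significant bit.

302 = 100101110
Trailing zeros: 1, so the lowest set bit is bit 1 (value 2).

1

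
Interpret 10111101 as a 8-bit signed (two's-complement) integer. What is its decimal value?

pattern = 10111101 (MSB is 1 ⇒ negative)
Invert: 01000010, add 1 → 01000011 = 67, so the value is -67.
(Equivalently: 189 - 2^8 = 189 - 256 = -67.)

-67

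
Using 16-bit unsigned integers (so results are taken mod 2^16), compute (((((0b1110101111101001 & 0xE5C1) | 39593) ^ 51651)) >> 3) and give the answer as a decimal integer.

0b1110101111101001 = 1110101111101001
0xE5C1 = 1110010111000001
→ & → 1110000111000001 = 57793
39593 = 1001101010101001
→ | → 1111101111101001 = 64489
51651 = 1100100111000011
→ ^ → 0011001000101010 = 12842
→ >> 3 → 0000011001000101 = 1605

1605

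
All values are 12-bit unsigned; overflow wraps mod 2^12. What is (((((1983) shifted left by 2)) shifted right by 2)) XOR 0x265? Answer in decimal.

474

1983 = 011110111111
→ shifted left by 2 (mod 2^12) → 111011111100 = 3836
→ shifted right by 2 → 001110111111 = 959
0x265 = 001001100101
→ XOR → 000111011010 = 474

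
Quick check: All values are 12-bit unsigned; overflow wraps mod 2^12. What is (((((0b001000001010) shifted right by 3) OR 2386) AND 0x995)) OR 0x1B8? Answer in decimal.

0b001000001010 = 001000001010
→ shifted right by 3 → 000001000001 = 65
2386 = 100101010010
→ OR → 100101010011 = 2387
0x995 = 100110010101
→ AND → 100100010001 = 2321
0x1B8 = 000110111000
→ OR → 100110111001 = 2489

2489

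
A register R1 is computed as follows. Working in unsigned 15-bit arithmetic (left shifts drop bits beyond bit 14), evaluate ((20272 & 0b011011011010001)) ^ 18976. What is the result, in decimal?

20272 = 100111100110000
0b011011011010001 = 011011011010001
→ & → 000011000010000 = 1552
18976 = 100101000100000
→ ^ → 100110000110000 = 19504

19504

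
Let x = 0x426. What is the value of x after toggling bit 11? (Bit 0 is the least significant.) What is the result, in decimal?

x = 00010000100110
bit 11 is currently 0; toggle it via x ^ (1 << 11) = x ^ 2048
→ 00110000100110 = 3110

3110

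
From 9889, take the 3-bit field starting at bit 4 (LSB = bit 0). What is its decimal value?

2

v = 10011010100001
Shift right by 4: 1001101010
Mask low 3 bits: 010 = 2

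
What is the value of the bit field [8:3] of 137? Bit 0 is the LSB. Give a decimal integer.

v = 000010001001
Shift right by 3: 000010001
Mask low 6 bits: 010001 = 17

17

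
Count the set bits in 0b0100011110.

5

n = 100011110
Count the 1s: 1 + 1 + 1 + 1 + 1 = 5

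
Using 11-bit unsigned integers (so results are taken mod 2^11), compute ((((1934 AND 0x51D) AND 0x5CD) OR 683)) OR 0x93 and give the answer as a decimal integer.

1983

1934 = 11110001110
0x51D = 10100011101
→ AND → 10100001100 = 1292
0x5CD = 10111001101
→ AND → 10100001100 = 1292
683 = 01010101011
→ OR → 11110101111 = 1967
0x93 = 00010010011
→ OR → 11110111111 = 1983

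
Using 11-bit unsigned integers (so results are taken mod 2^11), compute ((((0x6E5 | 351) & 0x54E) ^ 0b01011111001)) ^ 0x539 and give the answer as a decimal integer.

654

0x6E5 = 11011100101
351 = 00101011111
→ | → 11111111111 = 2047
0x54E = 10101001110
→ & → 10101001110 = 1358
0b01011111001 = 01011111001
→ ^ → 11110110111 = 1975
0x539 = 10100111001
→ ^ → 01010001110 = 654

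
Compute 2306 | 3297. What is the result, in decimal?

3555

2306 = 100100000010
3297 = 110011100001
 OR → 110111100011 = 3555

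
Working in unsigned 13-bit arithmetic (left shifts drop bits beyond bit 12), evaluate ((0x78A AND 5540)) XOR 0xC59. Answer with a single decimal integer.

2521

0x78A = 0011110001010
5540 = 1010110100100
→ AND → 0010110000000 = 1408
0xC59 = 0110001011001
→ XOR → 0100111011001 = 2521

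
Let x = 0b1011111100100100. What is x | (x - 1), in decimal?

48935

x = 1011111100100100 = 48932
x - 1 = 1011111100100011
OR    = 1011111100100111 = 48935
(x | (x - 1) sets all bits below the lowest set bit.)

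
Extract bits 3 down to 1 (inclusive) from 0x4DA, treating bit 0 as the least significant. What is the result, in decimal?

5

v = 10011011010
Shift right by 1: 1001101101
Mask low 3 bits: 101 = 5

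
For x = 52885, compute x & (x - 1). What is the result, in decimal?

52884

x = 1100111010010101 = 52885
x - 1 = 1100111010010100
AND   = 1100111010010100 = 52884
(x & (x - 1) clears the lowest set bit of x.)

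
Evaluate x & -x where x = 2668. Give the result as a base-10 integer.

4

x = 101001101100 = 2668
-x (two's complement) = …010110010100
AND   = 000000000100 = 4
(x & -x isolates the lowest set bit of x.)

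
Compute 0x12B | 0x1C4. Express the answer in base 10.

495

0x12B = 100101011
0x1C4 = 111000100
 OR → 111101111 = 495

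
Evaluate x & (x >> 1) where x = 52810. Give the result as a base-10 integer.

17920

x = 1100111001001010 = 52810
x>>1 = 0110011100100101
AND  = 0100011000000000 = 17920
(x & (x >> 1) has a 1 wherever x has two consecutive 1 bits.)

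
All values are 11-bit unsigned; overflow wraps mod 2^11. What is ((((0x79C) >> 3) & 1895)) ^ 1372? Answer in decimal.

0x79C = 11110011100
→ >> 3 → 00011110011 = 243
1895 = 11101100111
→ & → 00001100011 = 99
1372 = 10101011100
→ ^ → 10100111111 = 1343

1343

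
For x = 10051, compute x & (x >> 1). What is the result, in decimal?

769

x = 10011101000011 = 10051
x>>1 = 01001110100001
AND  = 00001100000001 = 769
(x & (x >> 1) has a 1 wherever x has two consecutive 1 bits.)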